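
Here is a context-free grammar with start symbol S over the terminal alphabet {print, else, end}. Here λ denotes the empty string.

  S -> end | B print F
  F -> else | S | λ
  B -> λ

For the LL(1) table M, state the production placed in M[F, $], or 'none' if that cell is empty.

FIRST(B) = {λ}
FIRST(S) = {end, print}  (via B print F)
FIRST(F) = {λ, else, end, print}  (via S)
FOLLOW(S) includes $ since S is the start symbol.
FOLLOW(S): in F->S, the suffix after S is empty, so FOLLOW(S) ⊇ FOLLOW(F) = {$}. Thus FOLLOW(S) = {$}.
FOLLOW(F): in S->B print F, the suffix after F is empty, so FOLLOW(F) ⊇ FOLLOW(S) = {$}. Thus FOLLOW(F) = {$}.
For F -> else: FIRST(else) = {else}, so it goes in M[F, t] for t ∈ {else}.
For F -> S: FIRST(S) = {end, print}, so it goes in M[F, t] for t ∈ {end, print}.
For F -> λ: FIRST(λ) = {λ}, so it goes in M[F, t] for t ∈ {}; since λ ∈ FIRST, also for every t ∈ FOLLOW(F) = {$}.

F -> λ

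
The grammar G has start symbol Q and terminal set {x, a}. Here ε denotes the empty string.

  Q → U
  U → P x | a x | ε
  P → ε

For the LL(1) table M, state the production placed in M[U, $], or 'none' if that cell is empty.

U → ε

FIRST(P): from P→ε we get {ε}. So FIRST(P) = {ε}.
FIRST(U): from U→P x we get {x}; from U→a x we get {a}; from U→ε we get {ε}. So FIRST(U) = {ε, a, x}.
FIRST(Q): from Q→U we get {ε, a, x}. So FIRST(Q) = {ε, a, x}.
FOLLOW(Q) includes $ since Q is the start symbol.
FOLLOW(Q): Q appears on no right-hand side. Thus FOLLOW(Q) = {$}.
FOLLOW(U): in Q→U, the suffix after U is empty, so FOLLOW(U) ⊇ FOLLOW(Q) = {$}. Thus FOLLOW(U) = {$}.
For U → P x: FIRST(P x) = {x}, so it goes in M[U, t] for t ∈ {x}.
For U → a x: FIRST(a x) = {a}, so it goes in M[U, t] for t ∈ {a}.
For U → ε: FIRST(ε) = {ε}, so it goes in M[U, t] for t ∈ {}; since ε ∈ FIRST, also for every t ∈ FOLLOW(U) = {$}.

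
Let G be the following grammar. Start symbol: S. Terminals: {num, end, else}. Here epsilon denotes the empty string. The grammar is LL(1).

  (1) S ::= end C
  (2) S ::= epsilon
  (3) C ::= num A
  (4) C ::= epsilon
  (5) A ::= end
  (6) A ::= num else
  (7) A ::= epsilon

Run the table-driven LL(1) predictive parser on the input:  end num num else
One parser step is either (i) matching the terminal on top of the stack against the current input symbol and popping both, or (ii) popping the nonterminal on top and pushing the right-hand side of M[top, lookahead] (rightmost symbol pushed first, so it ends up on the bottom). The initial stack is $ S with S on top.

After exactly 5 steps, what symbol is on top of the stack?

     Stack    Input               Action
  1  $ S      end num num else $  expand S ::= end C
  2  $ C end  end num num else $  match end
  3  $ C      num num else $      expand C ::= num A
  4  $ A num  num num else $      match num
  5  $ A      num else $          expand A ::= num else
Stack after step 5: $ else num (top = num).

num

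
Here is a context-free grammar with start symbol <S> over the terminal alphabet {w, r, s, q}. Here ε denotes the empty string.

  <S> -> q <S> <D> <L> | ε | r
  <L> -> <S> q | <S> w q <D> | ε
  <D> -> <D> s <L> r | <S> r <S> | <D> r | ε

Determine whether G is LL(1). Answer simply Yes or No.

No

FIRST(<S>) = {ε, q, r}
FIRST(<L>) = {ε, q, r, w}
FIRST(<D>) = {ε, q, r, s}
FOLLOW(<S>) = {$, q, r, s, w}
FOLLOW(<L>) = {$, q, r, s, w}
FOLLOW(<D>) = {$, q, r, s, w}
Cell M[<D>, q] receives both <D> -> <D> s <L> r and <D> -> <S> r <S> and <D> -> <D> r and <D> -> ε — the grammar is not LL(1).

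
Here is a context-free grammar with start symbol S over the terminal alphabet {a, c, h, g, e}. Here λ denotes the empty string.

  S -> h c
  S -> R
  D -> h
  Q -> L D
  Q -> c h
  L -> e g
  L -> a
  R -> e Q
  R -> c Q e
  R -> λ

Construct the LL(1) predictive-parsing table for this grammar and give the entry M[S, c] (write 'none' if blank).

S -> R

FIRST(D) = {h}
FIRST(L) = {a, e}
FIRST(R) = {λ, c, e}
FIRST(S) = {λ, c, e, h}  (via R)
FIRST(Q) = {a, c, e}  (via L D)
FOLLOW(S) includes $ since S is the start symbol.
FOLLOW(S): S appears on no right-hand side. Thus FOLLOW(S) = {$}.
For S -> h c: FIRST(h c) = {h}, so it goes in M[S, t] for t ∈ {h}.
For S -> R: FIRST(R) = {λ, c, e}, so it goes in M[S, t] for t ∈ {c, e}; since λ ∈ FIRST, also for every t ∈ FOLLOW(S) = {$}.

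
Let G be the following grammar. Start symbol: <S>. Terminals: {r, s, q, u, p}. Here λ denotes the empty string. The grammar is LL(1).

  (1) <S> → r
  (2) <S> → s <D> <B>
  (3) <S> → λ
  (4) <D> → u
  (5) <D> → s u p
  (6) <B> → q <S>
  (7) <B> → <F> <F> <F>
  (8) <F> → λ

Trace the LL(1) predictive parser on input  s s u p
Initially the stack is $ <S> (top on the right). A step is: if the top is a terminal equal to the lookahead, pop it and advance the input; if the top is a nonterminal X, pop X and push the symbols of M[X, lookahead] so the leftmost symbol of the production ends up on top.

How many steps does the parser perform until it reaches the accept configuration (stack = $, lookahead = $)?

10

      Stack          Input      Action
   1  $ <S>          s s u p $  expand <S> → s <D> <B>
   2  $ <B> <D> s    s s u p $  match s
   3  $ <B> <D>      s u p $    expand <D> → s u p
   4  $ <B> p u s    s u p $    match s
   5  $ <B> p u      u p $      match u
   6  $ <B> p        p $        match p
   7  $ <B>          $          expand <B> → <F> <F> <F>
   8  $ <F> <F> <F>  $          expand <F> → λ
   9  $ <F> <F>      $          expand <F> → λ
  10  $ <F>          $          expand <F> → λ
Accept reached after 10 steps.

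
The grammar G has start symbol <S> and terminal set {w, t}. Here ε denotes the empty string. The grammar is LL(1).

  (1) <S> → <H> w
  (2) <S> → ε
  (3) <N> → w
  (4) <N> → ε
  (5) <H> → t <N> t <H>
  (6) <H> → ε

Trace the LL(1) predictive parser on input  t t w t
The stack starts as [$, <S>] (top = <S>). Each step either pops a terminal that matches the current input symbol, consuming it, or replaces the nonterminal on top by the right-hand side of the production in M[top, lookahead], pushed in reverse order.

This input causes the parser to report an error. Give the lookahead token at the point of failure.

step 1: stack=$ <S>  input=t t w t $  — expand <S> → <H> w
step 2: stack=$ w <H>  input=t t w t $  — expand <H> → t <N> t <H>
step 3: stack=$ w <H> t <N> t  input=t t w t $  — match t
step 4: stack=$ w <H> t <N>  input=t w t $  — expand <N> → ε
step 5: stack=$ w <H> t  input=t w t $  — match t
step 6: stack=$ w <H>  input=w t $  — expand <H> → ε
step 7: stack=$ w  input=w t $  — match w
step 8: stack=$  input=t $  — error: stack empty but input remains

t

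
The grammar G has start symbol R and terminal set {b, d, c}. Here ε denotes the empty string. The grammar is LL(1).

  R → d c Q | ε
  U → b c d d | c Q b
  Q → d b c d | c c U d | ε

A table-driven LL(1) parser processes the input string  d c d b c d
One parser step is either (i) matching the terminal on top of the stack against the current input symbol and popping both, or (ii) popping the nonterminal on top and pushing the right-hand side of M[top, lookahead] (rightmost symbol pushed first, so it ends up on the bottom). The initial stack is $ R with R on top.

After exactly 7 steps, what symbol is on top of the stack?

d

     Stack      Input          Action
  1  $ R        d c d b c d $  expand R → d c Q
  2  $ Q c d    d c d b c d $  match d
  3  $ Q c      c d b c d $    match c
  4  $ Q        d b c d $      expand Q → d b c d
  5  $ d c b d  d b c d $      match d
  6  $ d c b    b c d $        match b
  7  $ d c      c d $          match c
Stack after step 7: $ d (top = d).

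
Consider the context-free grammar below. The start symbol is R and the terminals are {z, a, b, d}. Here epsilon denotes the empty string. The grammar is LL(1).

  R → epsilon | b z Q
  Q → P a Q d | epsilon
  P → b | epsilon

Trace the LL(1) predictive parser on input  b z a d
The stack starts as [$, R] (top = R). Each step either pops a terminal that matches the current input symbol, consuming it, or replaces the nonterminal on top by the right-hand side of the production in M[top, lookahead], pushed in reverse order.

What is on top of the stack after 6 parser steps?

     Stack      Input      Action
  1  $ R        b z a d $  expand R → b z Q
  2  $ Q z b    b z a d $  match b
  3  $ Q z      z a d $    match z
  4  $ Q        a d $      expand Q → P a Q d
  5  $ d Q a P  a d $      expand P → epsilon
  6  $ d Q a    a d $      match a
Stack after step 6: $ d Q (top = Q).

Q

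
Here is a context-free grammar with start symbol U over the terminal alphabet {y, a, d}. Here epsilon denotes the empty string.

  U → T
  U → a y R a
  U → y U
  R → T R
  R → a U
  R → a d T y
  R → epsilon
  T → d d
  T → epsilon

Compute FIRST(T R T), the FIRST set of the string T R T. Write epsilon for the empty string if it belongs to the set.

FIRST(T) = {epsilon, d}
FIRST(U) = {epsilon, a, d, y}  (via T)
FIRST(R) = {epsilon, a, d}  (via T R)
FIRST(T R T): take FIRST of each symbol in turn, carrying on past any symbol whose FIRST contains epsilon; result {epsilon, a, d}.

{epsilon, a, d}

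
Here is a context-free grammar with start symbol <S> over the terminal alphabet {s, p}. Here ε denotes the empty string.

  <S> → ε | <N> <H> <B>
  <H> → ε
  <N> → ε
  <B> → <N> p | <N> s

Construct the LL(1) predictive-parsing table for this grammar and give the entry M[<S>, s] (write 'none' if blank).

<S> → <N> <H> <B>

FIRST(<H>): from <H>→ε we get {ε}. So FIRST(<H>) = {ε}.
FIRST(<N>): from <N>→ε we get {ε}. So FIRST(<N>) = {ε}.
FIRST(<B>): from <B>→<N> p we get {p}; from <B>→<N> s we get {s}. So FIRST(<B>) = {p, s}.
FIRST(<S>): from <S>→ε we get {ε}; from <S>→<N> <H> <B> we get {p, s}. So FIRST(<S>) = {ε, p, s}.
FOLLOW(<S>) includes $ since <S> is the start symbol.
FOLLOW(<S>): <S> appears on no right-hand side. Thus FOLLOW(<S>) = {$}.
For <S> → ε: FIRST(ε) = {ε}, so it goes in M[<S>, t] for t ∈ {}; since ε ∈ FIRST, also for every t ∈ FOLLOW(<S>) = {$}.
For <S> → <N> <H> <B>: FIRST(<N> <H> <B>) = {p, s}, so it goes in M[<S>, t] for t ∈ {p, s}.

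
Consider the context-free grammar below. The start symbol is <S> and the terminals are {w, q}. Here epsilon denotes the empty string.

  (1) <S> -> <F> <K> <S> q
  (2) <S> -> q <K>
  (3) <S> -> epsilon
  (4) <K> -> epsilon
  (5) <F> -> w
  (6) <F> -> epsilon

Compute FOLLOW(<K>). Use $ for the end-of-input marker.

{$, q, w}

FIRST(<K>) = {epsilon}
FIRST(<F>) = {epsilon, w}
FIRST(<S>) = {epsilon, q, w}  (via <F> <K> <S> q)
FOLLOW(<S>) includes $ since <S> is the start symbol.
FOLLOW(<S>): in <S>-><F> <K> <S> q, <S> is followed by q with FIRST {q}. Thus FOLLOW(<S>) = {$, q}.
FOLLOW(<K>): in <S>-><F> <K> <S> q, <K> is followed by <S> q with FIRST {q, w}; in <S>->q <K>, the suffix after <K> is empty, so FOLLOW(<K>) ⊇ FOLLOW(<S>) = {$, q}. Thus FOLLOW(<K>) = {$, q, w}.
FOLLOW(<F>): in <S>-><F> <K> <S> q, <F> is followed by <K> <S> q with FIRST {q, w}. Thus FOLLOW(<F>) = {q, w}.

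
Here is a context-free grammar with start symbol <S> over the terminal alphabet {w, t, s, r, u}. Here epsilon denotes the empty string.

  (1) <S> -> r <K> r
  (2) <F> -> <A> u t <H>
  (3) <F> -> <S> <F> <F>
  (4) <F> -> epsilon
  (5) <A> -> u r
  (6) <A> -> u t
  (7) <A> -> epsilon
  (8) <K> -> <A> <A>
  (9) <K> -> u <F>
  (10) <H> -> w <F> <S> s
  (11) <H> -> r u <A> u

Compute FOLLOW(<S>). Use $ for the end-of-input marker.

FIRST(<S>) = {r}
FIRST(<A>) = {epsilon, u}
FIRST(<H>) = {r, w}
FIRST(<F>) = {epsilon, r, u}  (via <A> u t <H>, <S> <F> <F>)
FIRST(<K>) = {epsilon, u}  (via <A> <A>)
FOLLOW(<S>) includes $ since <S> is the start symbol.
FOLLOW(<K>): in <S>->r <K> r, <K> is followed by r with FIRST {r}. Thus FOLLOW(<K>) = {r}.
FOLLOW(<F>): in <F>-><S> <F> <F> (occurrence 1), <F> is followed by <F> with FIRST {epsilon, r, u}; in <F>-><S> <F> <F> (occurrence 1), the suffix after <F> is nullable (adds nothing new); in <F>-><S> <F> <F> (occurrence 2), the suffix after <F> is empty (adds nothing new); in <K>->u <F>, the suffix after <F> is empty, so FOLLOW(<F>) ⊇ FOLLOW(<K>) = {r}; in <H>->w <F> <S> s, <F> is followed by <S> s with FIRST {r}. Thus FOLLOW(<F>) = {r, u}.
FOLLOW(<S>): in <F>-><S> <F> <F>, <S> is followed by <F> <F> with FIRST {epsilon, r, u}; in <F>-><S> <F> <F>, the suffix after <S> is nullable, so FOLLOW(<S>) ⊇ FOLLOW(<F>) = {r, u}; in <H>->w <F> <S> s, <S> is followed by s with FIRST {s}. Thus FOLLOW(<S>) = {$, r, s, u}.
FOLLOW(<A>): in <F>-><A> u t <H>, <A> is followed by u t <H> with FIRST {u}; in <K>-><A> <A> (occurrence 1), <A> is followed by <A> with FIRST {epsilon, u}; in <K>-><A> <A> (occurrence 1), the suffix after <A> is nullable, so FOLLOW(<A>) ⊇ FOLLOW(<K>) = {r}; in <K>-><A> <A> (occurrence 2), the suffix after <A> is empty, so FOLLOW(<A>) ⊇ FOLLOW(<K>) = {r}; in <H>->r u <A> u, <A> is followed by u with FIRST {u}. Thus FOLLOW(<A>) = {r, u}.
FOLLOW(<H>): in <F>-><A> u t <H>, the suffix after <H> is empty, so FOLLOW(<H>) ⊇ FOLLOW(<F>) = {r, u}. Thus FOLLOW(<H>) = {r, u}.

{$, r, s, u}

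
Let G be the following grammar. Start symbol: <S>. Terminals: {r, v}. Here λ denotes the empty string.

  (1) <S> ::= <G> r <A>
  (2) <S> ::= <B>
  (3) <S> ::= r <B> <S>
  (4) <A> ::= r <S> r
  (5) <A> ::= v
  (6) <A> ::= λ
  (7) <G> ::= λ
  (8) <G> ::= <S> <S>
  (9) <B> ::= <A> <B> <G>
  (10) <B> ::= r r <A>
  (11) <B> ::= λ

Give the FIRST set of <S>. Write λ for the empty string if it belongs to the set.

{λ, r, v}

FIRST(<A>): from <A>::=r <S> r we get {r}; from <A>::=v we get {v}; from <A>::=λ we get {λ}. So FIRST(<A>) = {λ, r, v}.
FIRST(<S>): from <S>::=<G> r <A> we get {r, v}; from <S>::=<B> we get {λ, r, v}; from <S>::=r <B> <S> we get {r}. So FIRST(<S>) = {λ, r, v}.
FIRST(<G>): from <G>::=λ we get {λ}; from <G>::=<S> <S> we get {λ, r, v}. So FIRST(<G>) = {λ, r, v}.
FIRST(<B>): from <B>::=<A> <B> <G> we get {λ, r, v}; from <B>::=r r <A> we get {r}; from <B>::=λ we get {λ}. So FIRST(<B>) = {λ, r, v}.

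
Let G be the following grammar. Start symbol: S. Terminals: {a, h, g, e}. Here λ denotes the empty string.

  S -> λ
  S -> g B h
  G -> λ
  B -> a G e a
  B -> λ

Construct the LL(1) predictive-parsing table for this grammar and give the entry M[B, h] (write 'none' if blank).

FIRST(S): from S->λ we get {λ}; from S->g B h we get {g}. So FIRST(S) = {λ, g}.
FIRST(G): from G->λ we get {λ}. So FIRST(G) = {λ}.
FIRST(B): from B->a G e a we get {a}; from B->λ we get {λ}. So FIRST(B) = {λ, a}.
FOLLOW(S) includes $ since S is the start symbol.
FOLLOW(B): in S->g B h, B is followed by h with FIRST {h}. Thus FOLLOW(B) = {h}.
For B -> a G e a: FIRST(a G e a) = {a}, so it goes in M[B, t] for t ∈ {a}.
For B -> λ: FIRST(λ) = {λ}, so it goes in M[B, t] for t ∈ {}; since λ ∈ FIRST, also for every t ∈ FOLLOW(B) = {h}.

B -> λ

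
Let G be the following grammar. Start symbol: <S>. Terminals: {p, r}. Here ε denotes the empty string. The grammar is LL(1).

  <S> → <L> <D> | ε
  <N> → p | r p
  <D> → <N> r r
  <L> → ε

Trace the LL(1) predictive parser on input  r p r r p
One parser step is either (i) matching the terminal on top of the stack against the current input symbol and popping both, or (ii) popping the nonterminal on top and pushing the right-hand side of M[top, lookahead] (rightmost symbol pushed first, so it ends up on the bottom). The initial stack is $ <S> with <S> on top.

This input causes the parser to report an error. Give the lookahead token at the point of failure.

step 1: stack=$ <S>  input=r p r r p $  — expand <S> → <L> <D>
step 2: stack=$ <D> <L>  input=r p r r p $  — expand <L> → ε
step 3: stack=$ <D>  input=r p r r p $  — expand <D> → <N> r r
step 4: stack=$ r r <N>  input=r p r r p $  — expand <N> → r p
step 5: stack=$ r r p r  input=r p r r p $  — match r
step 6: stack=$ r r p  input=p r r p $  — match p
step 7: stack=$ r r  input=r r p $  — match r
step 8: stack=$ r  input=r p $  — match r
step 9: stack=$  input=p $  — error: stack empty but input remains

p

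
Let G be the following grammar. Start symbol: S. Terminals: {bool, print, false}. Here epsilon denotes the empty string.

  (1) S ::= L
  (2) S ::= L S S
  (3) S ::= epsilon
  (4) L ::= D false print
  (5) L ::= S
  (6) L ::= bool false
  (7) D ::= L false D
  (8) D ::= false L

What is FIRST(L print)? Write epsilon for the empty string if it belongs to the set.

FIRST(S) = {epsilon, bool, false}  (via L, L S S)
FIRST(L) = {epsilon, bool, false}  (via D false print, S)
FIRST(D) = {bool, false}  (via L false D)
FIRST(L print): take FIRST of each symbol in turn, carrying on past any symbol whose FIRST contains epsilon; result {bool, false, print}.

{bool, false, print}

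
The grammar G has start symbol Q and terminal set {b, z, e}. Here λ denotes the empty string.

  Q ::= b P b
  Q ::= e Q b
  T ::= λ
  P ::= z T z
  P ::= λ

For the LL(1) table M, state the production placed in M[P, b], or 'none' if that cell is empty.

FIRST(Q): from Q::=b P b we get {b}; from Q::=e Q b we get {e}. So FIRST(Q) = {b, e}.
FIRST(T): from T::=λ we get {λ}. So FIRST(T) = {λ}.
FIRST(P): from P::=z T z we get {z}; from P::=λ we get {λ}. So FIRST(P) = {λ, z}.
FOLLOW(Q) includes $ since Q is the start symbol.
FOLLOW(P): in Q::=b P b, P is followed by b with FIRST {b}. Thus FOLLOW(P) = {b}.
For P ::= z T z: FIRST(z T z) = {z}, so it goes in M[P, t] for t ∈ {z}.
For P ::= λ: FIRST(λ) = {λ}, so it goes in M[P, t] for t ∈ {}; since λ ∈ FIRST, also for every t ∈ FOLLOW(P) = {b}.

P ::= λ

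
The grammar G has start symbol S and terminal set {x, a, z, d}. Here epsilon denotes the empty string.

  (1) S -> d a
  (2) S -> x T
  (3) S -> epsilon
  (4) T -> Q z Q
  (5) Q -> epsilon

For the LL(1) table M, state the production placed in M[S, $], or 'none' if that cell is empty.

FIRST(S): from S->d a we get {d}; from S->x T we get {x}; from S->epsilon we get {epsilon}. So FIRST(S) = {epsilon, d, x}.
FIRST(Q): from Q->epsilon we get {epsilon}. So FIRST(Q) = {epsilon}.
FIRST(T): from T->Q z Q we get {z}. So FIRST(T) = {z}.
FOLLOW(S) includes $ since S is the start symbol.
FOLLOW(S): S appears on no right-hand side. Thus FOLLOW(S) = {$}.
For S -> d a: FIRST(d a) = {d}, so it goes in M[S, t] for t ∈ {d}.
For S -> x T: FIRST(x T) = {x}, so it goes in M[S, t] for t ∈ {x}.
For S -> epsilon: FIRST(epsilon) = {epsilon}, so it goes in M[S, t] for t ∈ {}; since epsilon ∈ FIRST, also for every t ∈ FOLLOW(S) = {$}.

S -> epsilon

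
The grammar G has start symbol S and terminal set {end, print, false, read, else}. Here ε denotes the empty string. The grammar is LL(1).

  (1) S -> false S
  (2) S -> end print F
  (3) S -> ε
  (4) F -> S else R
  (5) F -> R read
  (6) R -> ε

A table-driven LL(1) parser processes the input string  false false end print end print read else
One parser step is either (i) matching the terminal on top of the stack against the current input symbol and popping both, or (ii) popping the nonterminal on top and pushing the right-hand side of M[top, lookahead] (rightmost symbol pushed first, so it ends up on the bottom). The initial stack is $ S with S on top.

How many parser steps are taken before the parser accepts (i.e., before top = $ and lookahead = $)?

      Stack                 Input                                        Action
   1  $ S                   false false end print end print read else $  expand S -> false S
   2  $ S false             false false end print end print read else $  match false
   3  $ S                   false end print end print read else $        expand S -> false S
   4  $ S false             false end print end print read else $        match false
   5  $ S                   end print end print read else $              expand S -> end print F
   6  $ F print end         end print end print read else $              match end
   7  $ F print             print end print read else $                  match print
   8  $ F                   end print read else $                        expand F -> S else R
   9  $ R else S            end print read else $                        expand S -> end print F
  10  $ R else F print end  end print read else $                        match end
  11  $ R else F print      print read else $                            match print
  12  $ R else F            read else $                                  expand F -> R read
  13  $ R else read R       read else $                                  expand R -> ε
  14  $ R else read         read else $                                  match read
  15  $ R else              else $                                       match else
  16  $ R                   $                                            expand R -> ε
Accept reached after 16 steps.

16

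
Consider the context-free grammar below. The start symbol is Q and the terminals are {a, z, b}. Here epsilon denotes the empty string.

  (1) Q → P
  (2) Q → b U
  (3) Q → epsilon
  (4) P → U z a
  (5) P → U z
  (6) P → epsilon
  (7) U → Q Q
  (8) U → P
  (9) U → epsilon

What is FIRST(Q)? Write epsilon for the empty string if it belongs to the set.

FIRST(Q) = {epsilon, b, z}  (via P)
FIRST(P) = {epsilon, b, z}  (via U z a, U z)
FIRST(U) = {epsilon, b, z}  (via Q Q, P)

{epsilon, b, z}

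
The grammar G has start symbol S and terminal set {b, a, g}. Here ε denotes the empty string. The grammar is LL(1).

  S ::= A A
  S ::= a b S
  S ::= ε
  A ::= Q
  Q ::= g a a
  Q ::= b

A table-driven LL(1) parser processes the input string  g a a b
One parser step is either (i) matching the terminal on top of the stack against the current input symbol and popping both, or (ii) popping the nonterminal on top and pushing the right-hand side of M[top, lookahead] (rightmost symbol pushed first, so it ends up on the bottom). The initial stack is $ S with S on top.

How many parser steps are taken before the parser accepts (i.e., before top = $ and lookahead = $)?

9

     Stack      Input      Action
  1  $ S        g a a b $  expand S ::= A A
  2  $ A A      g a a b $  expand A ::= Q
  3  $ A Q      g a a b $  expand Q ::= g a a
  4  $ A a a g  g a a b $  match g
  5  $ A a a    a a b $    match a
  6  $ A a      a b $      match a
  7  $ A        b $        expand A ::= Q
  8  $ Q        b $        expand Q ::= b
  9  $ b        b $        match b
Accept reached after 9 steps.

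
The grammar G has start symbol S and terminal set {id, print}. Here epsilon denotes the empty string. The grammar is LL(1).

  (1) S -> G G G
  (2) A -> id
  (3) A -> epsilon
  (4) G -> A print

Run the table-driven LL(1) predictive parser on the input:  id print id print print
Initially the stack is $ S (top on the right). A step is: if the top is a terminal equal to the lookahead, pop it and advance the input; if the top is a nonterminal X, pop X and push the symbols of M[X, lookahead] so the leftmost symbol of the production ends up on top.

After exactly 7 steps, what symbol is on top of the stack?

id

step 1: stack=$ S  input=id print id print print $  — expand S -> G G G
step 2: stack=$ G G G  input=id print id print print $  — expand G -> A print
step 3: stack=$ G G print A  input=id print id print print $  — expand A -> id
step 4: stack=$ G G print id  input=id print id print print $  — match id
step 5: stack=$ G G print  input=print id print print $  — match print
step 6: stack=$ G G  input=id print print $  — expand G -> A print
step 7: stack=$ G print A  input=id print print $  — expand A -> id
Stack after step 7: $ G print id (top = id).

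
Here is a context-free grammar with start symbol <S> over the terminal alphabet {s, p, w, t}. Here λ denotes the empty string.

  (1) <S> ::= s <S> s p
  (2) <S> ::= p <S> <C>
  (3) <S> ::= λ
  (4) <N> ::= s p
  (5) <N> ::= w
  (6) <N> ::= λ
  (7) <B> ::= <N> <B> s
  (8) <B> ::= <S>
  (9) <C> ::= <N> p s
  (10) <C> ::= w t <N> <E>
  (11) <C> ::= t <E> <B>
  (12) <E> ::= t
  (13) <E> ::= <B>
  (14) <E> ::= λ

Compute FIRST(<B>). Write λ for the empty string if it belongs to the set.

FIRST(<S>): from <S>::=s <S> s p we get {s}; from <S>::=p <S> <C> we get {p}; from <S>::=λ we get {λ}. So FIRST(<S>) = {λ, p, s}.
FIRST(<N>): from <N>::=s p we get {s}; from <N>::=w we get {w}; from <N>::=λ we get {λ}. So FIRST(<N>) = {λ, s, w}.
FIRST(<B>): from <B>::=<N> <B> s we get {p, s, w}; from <B>::=<S> we get {λ, p, s}. So FIRST(<B>) = {λ, p, s, w}.
FIRST(<C>): from <C>::=<N> p s we get {p, s, w}; from <C>::=w t <N> <E> we get {w}; from <C>::=t <E> <B> we get {t}. So FIRST(<C>) = {p, s, t, w}.
FIRST(<E>): from <E>::=t we get {t}; from <E>::=<B> we get {λ, p, s, w}; from <E>::=λ we get {λ}. So FIRST(<E>) = {λ, p, s, t, w}.

{λ, p, s, w}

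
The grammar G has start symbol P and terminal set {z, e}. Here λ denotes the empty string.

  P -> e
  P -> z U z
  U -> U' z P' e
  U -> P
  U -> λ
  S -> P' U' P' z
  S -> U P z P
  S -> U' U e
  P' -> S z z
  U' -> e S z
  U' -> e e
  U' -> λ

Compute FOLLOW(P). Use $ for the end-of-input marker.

{$, e, z}

FIRST(P): from P->e we get {e}; from P->z U z we get {z}. So FIRST(P) = {e, z}.
FIRST(U'): from U'->e S z we get {e}; from U'->e e we get {e}; from U'->λ we get {λ}. So FIRST(U') = {λ, e}.
FIRST(U): from U->U' z P' e we get {e, z}; from U->P we get {e, z}; from U->λ we get {λ}. So FIRST(U) = {λ, e, z}.
FIRST(S): from S->P' U' P' z we get {e, z}; from S->U P z P we get {e, z}; from S->U' U e we get {e, z}. So FIRST(S) = {e, z}.
FIRST(P'): from P'->S z z we get {e, z}. So FIRST(P') = {e, z}.
FOLLOW(P) includes $ since P is the start symbol.
FOLLOW(U): in P->z U z, U is followed by z with FIRST {z}; in S->U P z P, U is followed by P z P with FIRST {e, z}; in S->U' U e, U is followed by e with FIRST {e}. Thus FOLLOW(U) = {e, z}.
FOLLOW(S): in P'->S z z, S is followed by z z with FIRST {z}; in U'->e S z, S is followed by z with FIRST {z}. Thus FOLLOW(S) = {z}.
FOLLOW(P): in U->P, the suffix after P is empty, so FOLLOW(P) ⊇ FOLLOW(U) = {e, z}; in S->U P z P (occurrence 1), P is followed by z P with FIRST {z}; in S->U P z P (occurrence 2), the suffix after P is empty, so FOLLOW(P) ⊇ FOLLOW(S) = {z}. Thus FOLLOW(P) = {$, e, z}.
FOLLOW(P'): in U->U' z P' e, P' is followed by e with FIRST {e}; in S->P' U' P' z (occurrence 1), P' is followed by U' P' z with FIRST {e, z}; in S->P' U' P' z (occurrence 2), P' is followed by z with FIRST {z}. Thus FOLLOW(P') = {e, z}.
FOLLOW(U'): in U->U' z P' e, U' is followed by z P' e with FIRST {z}; in S->P' U' P' z, U' is followed by P' z with FIRST {e, z}; in S->U' U e, U' is followed by U e with FIRST {e, z}. Thus FOLLOW(U') = {e, z}.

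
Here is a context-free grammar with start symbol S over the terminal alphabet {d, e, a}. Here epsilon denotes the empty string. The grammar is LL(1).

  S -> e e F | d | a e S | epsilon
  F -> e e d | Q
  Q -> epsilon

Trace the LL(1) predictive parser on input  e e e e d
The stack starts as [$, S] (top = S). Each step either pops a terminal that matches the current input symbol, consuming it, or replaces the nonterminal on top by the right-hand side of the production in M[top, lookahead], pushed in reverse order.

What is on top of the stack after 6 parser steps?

     Stack    Input        Action
  1  $ S      e e e e d $  expand S -> e e F
  2  $ F e e  e e e e d $  match e
  3  $ F e    e e e d $    match e
  4  $ F      e e d $      expand F -> e e d
  5  $ d e e  e e d $      match e
  6  $ d e    e d $        match e
Stack after step 6: $ d (top = d).

d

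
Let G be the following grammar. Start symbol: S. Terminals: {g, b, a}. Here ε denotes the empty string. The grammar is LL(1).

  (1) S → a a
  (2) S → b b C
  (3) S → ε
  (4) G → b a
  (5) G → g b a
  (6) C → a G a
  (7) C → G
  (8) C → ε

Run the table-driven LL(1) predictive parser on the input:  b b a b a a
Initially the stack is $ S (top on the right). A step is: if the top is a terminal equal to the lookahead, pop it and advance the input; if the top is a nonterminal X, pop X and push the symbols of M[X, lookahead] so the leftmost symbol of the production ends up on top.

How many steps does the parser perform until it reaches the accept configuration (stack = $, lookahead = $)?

9

     Stack    Input          Action
  1  $ S      b b a b a a $  expand S → b b C
  2  $ C b b  b b a b a a $  match b
  3  $ C b    b a b a a $    match b
  4  $ C      a b a a $      expand C → a G a
  5  $ a G a  a b a a $      match a
  6  $ a G    b a a $        expand G → b a
  7  $ a a b  b a a $        match b
  8  $ a a    a a $          match a
  9  $ a      a $            match a
Accept reached after 9 steps.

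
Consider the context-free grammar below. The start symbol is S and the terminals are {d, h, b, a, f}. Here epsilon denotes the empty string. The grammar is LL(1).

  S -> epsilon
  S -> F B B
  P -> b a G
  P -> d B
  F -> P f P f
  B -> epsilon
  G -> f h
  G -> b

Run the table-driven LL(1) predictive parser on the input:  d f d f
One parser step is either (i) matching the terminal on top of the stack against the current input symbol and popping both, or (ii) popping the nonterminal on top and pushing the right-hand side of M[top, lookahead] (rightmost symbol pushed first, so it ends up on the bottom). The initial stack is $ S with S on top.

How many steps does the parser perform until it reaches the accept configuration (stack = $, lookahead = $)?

12

      Stack            Input      Action
   1  $ S              d f d f $  expand S -> F B B
   2  $ B B F          d f d f $  expand F -> P f P f
   3  $ B B f P f P    d f d f $  expand P -> d B
   4  $ B B f P f B d  d f d f $  match d
   5  $ B B f P f B    f d f $    expand B -> epsilon
   6  $ B B f P f      f d f $    match f
   7  $ B B f P        d f $      expand P -> d B
   8  $ B B f B d      d f $      match d
   9  $ B B f B        f $        expand B -> epsilon
  10  $ B B f          f $        match f
  11  $ B B            $          expand B -> epsilon
  12  $ B              $          expand B -> epsilon
Accept reached after 12 steps.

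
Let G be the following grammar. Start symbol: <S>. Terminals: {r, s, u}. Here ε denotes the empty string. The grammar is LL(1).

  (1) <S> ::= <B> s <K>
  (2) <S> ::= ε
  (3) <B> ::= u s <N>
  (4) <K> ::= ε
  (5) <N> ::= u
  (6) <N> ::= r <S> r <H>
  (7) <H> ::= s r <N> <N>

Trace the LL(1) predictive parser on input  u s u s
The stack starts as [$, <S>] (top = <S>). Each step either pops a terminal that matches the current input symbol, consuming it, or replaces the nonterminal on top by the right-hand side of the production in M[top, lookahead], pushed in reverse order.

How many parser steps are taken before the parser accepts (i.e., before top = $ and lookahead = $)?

step 1: stack=$ <S>  input=u s u s $  — expand <S> ::= <B> s <K>
step 2: stack=$ <K> s <B>  input=u s u s $  — expand <B> ::= u s <N>
step 3: stack=$ <K> s <N> s u  input=u s u s $  — match u
step 4: stack=$ <K> s <N> s  input=s u s $  — match s
step 5: stack=$ <K> s <N>  input=u s $  — expand <N> ::= u
step 6: stack=$ <K> s u  input=u s $  — match u
step 7: stack=$ <K> s  input=s $  — match s
step 8: stack=$ <K>  input=$  — expand <K> ::= ε
Accept reached after 8 steps.

8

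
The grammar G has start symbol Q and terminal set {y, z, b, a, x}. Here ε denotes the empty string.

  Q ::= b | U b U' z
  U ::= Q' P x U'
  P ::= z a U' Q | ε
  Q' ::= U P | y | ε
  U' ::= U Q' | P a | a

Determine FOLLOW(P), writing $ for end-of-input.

{a, b, x, y, z}

FIRST(P): from P::=z a U' Q we get {z}; from P::=ε we get {ε}. So FIRST(P) = {ε, z}.
FIRST(Q): from Q::=b we get {b}; from Q::=U b U' z we get {x, y, z}. So FIRST(Q) = {b, x, y, z}.
FIRST(U): from U::=Q' P x U' we get {x, y, z}. So FIRST(U) = {x, y, z}.
FIRST(Q'): from Q'::=U P we get {x, y, z}; from Q'::=y we get {y}; from Q'::=ε we get {ε}. So FIRST(Q') = {ε, x, y, z}.
FIRST(U'): from U'::=U Q' we get {x, y, z}; from U'::=P a we get {a, z}; from U'::=a we get {a}. So FIRST(U') = {a, x, y, z}.
FOLLOW(Q) includes $ since Q is the start symbol.
FOLLOW(Q): in P::=z a U' Q, the suffix after Q is empty, so FOLLOW(Q) ⊇ FOLLOW(P) = {a, b, x, y, z}. Thus FOLLOW(Q) = {$, a, b, x, y, z}.
FOLLOW(U): in Q::=U b U' z, U is followed by b U' z with FIRST {b}; in Q'::=U P, U is followed by P with FIRST {ε, z}; in Q'::=U P, the suffix after U is nullable, so FOLLOW(U) ⊇ FOLLOW(Q') = {b, x, y, z}; in U'::=U Q', U is followed by Q' with FIRST {ε, x, y, z}; in U'::=U Q', the suffix after U is nullable, so FOLLOW(U) ⊇ FOLLOW(U') = {b, x, y, z}. Thus FOLLOW(U) = {b, x, y, z}.
FOLLOW(U'): in Q::=U b U' z, U' is followed by z with FIRST {z}; in U::=Q' P x U', the suffix after U' is empty, so FOLLOW(U') ⊇ FOLLOW(U) = {b, x, y, z}; in P::=z a U' Q, U' is followed by Q with FIRST {b, x, y, z}. Thus FOLLOW(U') = {b, x, y, z}.
FOLLOW(Q'): in U::=Q' P x U', Q' is followed by P x U' with FIRST {x, z}; in U'::=U Q', the suffix after Q' is empty, so FOLLOW(Q') ⊇ FOLLOW(U') = {b, x, y, z}. Thus FOLLOW(Q') = {b, x, y, z}.
FOLLOW(P): in U::=Q' P x U', P is followed by x U' with FIRST {x}; in Q'::=U P, the suffix after P is empty, so FOLLOW(P) ⊇ FOLLOW(Q') = {b, x, y, z}; in U'::=P a, P is followed by a with FIRST {a}. Thus FOLLOW(P) = {a, b, x, y, z}.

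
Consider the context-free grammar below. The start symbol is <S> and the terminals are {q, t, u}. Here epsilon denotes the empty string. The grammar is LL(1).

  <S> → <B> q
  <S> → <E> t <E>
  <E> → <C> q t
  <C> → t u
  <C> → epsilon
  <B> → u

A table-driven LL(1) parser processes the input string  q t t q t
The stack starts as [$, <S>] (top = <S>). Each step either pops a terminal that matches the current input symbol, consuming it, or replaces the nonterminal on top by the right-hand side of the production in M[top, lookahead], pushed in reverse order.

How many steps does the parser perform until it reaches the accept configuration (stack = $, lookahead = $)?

10

      Stack            Input        Action
   1  $ <S>            q t t q t $  expand <S> → <E> t <E>
   2  $ <E> t <E>      q t t q t $  expand <E> → <C> q t
   3  $ <E> t t q <C>  q t t q t $  expand <C> → epsilon
   4  $ <E> t t q      q t t q t $  match q
   5  $ <E> t t        t t q t $    match t
   6  $ <E> t          t q t $      match t
   7  $ <E>            q t $        expand <E> → <C> q t
   8  $ t q <C>        q t $        expand <C> → epsilon
   9  $ t q            q t $        match q
  10  $ t              t $          match t
Accept reached after 10 steps.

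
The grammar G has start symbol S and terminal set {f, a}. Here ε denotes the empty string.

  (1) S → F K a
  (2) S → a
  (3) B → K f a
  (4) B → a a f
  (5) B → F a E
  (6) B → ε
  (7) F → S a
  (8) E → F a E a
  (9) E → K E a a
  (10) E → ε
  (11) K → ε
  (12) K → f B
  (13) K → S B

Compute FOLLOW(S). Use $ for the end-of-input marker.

FIRST(S): from S→F K a we get {a}; from S→a we get {a}. So FIRST(S) = {a}.
FIRST(F): from F→S a we get {a}. So FIRST(F) = {a}.
FIRST(K): from K→ε we get {ε}; from K→f B we get {f}; from K→S B we get {a}. So FIRST(K) = {ε, a, f}.
FIRST(B): from B→K f a we get {a, f}; from B→a a f we get {a}; from B→F a E we get {a}; from B→ε we get {ε}. So FIRST(B) = {ε, a, f}.
FIRST(E): from E→F a E a we get {a}; from E→K E a a we get {a, f}; from E→ε we get {ε}. So FIRST(E) = {ε, a, f}.
FOLLOW(S) includes $ since S is the start symbol.
FOLLOW(F): in S→F K a, F is followed by K a with FIRST {a, f}; in B→F a E, F is followed by a E with FIRST {a}; in E→F a E a, F is followed by a E a with FIRST {a}. Thus FOLLOW(F) = {a, f}.
FOLLOW(K): in S→F K a, K is followed by a with FIRST {a}; in B→K f a, K is followed by f a with FIRST {f}; in E→K E a a, K is followed by E a a with FIRST {a, f}. Thus FOLLOW(K) = {a, f}.
FOLLOW(S): in F→S a, S is followed by a with FIRST {a}; in K→S B, S is followed by B with FIRST {ε, a, f}; in K→S B, the suffix after S is nullable, so FOLLOW(S) ⊇ FOLLOW(K) = {a, f}. Thus FOLLOW(S) = {$, a, f}.
FOLLOW(B): in K→f B, the suffix after B is empty, so FOLLOW(B) ⊇ FOLLOW(K) = {a, f}; in K→S B, the suffix after B is empty, so FOLLOW(B) ⊇ FOLLOW(K) = {a, f}. Thus FOLLOW(B) = {a, f}.
FOLLOW(E): in B→F a E, the suffix after E is empty, so FOLLOW(E) ⊇ FOLLOW(B) = {a, f}; in E→F a E a, E is followed by a with FIRST {a}; in E→K E a a, E is followed by a a with FIRST {a}. Thus FOLLOW(E) = {a, f}.

{$, a, f}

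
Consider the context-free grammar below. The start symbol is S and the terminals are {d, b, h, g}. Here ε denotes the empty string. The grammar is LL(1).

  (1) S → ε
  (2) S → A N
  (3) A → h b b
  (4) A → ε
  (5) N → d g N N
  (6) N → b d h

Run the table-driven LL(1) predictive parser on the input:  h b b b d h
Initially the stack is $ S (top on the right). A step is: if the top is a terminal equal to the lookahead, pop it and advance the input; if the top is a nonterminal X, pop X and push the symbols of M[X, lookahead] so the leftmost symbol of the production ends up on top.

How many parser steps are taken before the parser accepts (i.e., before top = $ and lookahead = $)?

step 1: stack=$ S  input=h b b b d h $  — expand S → A N
step 2: stack=$ N A  input=h b b b d h $  — expand A → h b b
step 3: stack=$ N b b h  input=h b b b d h $  — match h
step 4: stack=$ N b b  input=b b b d h $  — match b
step 5: stack=$ N b  input=b b d h $  — match b
step 6: stack=$ N  input=b d h $  — expand N → b d h
step 7: stack=$ h d b  input=b d h $  — match b
step 8: stack=$ h d  input=d h $  — match d
step 9: stack=$ h  input=h $  — match h
Accept reached after 9 steps.

9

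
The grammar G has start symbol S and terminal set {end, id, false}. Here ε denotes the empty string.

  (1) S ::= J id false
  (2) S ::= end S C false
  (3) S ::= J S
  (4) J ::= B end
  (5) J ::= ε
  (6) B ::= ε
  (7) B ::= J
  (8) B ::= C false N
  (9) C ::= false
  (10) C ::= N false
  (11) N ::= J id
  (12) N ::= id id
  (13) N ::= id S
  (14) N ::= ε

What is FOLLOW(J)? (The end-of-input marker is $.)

{end, false, id}

FIRST(S): from S::=J id false we get {end, false, id}; from S::=end S C false we get {end}; from S::=J S we get {end, false, id}. So FIRST(S) = {end, false, id}.
FIRST(J): from J::=B end we get {end, false, id}; from J::=ε we get {ε}. So FIRST(J) = {ε, end, false, id}.
FIRST(N): from N::=J id we get {end, false, id}; from N::=id id we get {id}; from N::=id S we get {id}; from N::=ε we get {ε}. So FIRST(N) = {ε, end, false, id}.
FIRST(C): from C::=false we get {false}; from C::=N false we get {end, false, id}. So FIRST(C) = {end, false, id}.
FIRST(B): from B::=ε we get {ε}; from B::=J we get {ε, end, false, id}; from B::=C false N we get {end, false, id}. So FIRST(B) = {ε, end, false, id}.
FOLLOW(S) includes $ since S is the start symbol.
FOLLOW(B): in J::=B end, B is followed by end with FIRST {end}. Thus FOLLOW(B) = {end}.
FOLLOW(J): in S::=J id false, J is followed by id false with FIRST {id}; in S::=J S, J is followed by S with FIRST {end, false, id}; in B::=J, the suffix after J is empty, so FOLLOW(J) ⊇ FOLLOW(B) = {end}; in N::=J id, J is followed by id with FIRST {id}. Thus FOLLOW(J) = {end, false, id}.
FOLLOW(C): in S::=end S C false, C is followed by false with FIRST {false}; in B::=C false N, C is followed by false N with FIRST {false}. Thus FOLLOW(C) = {false}.
FOLLOW(N): in B::=C false N, the suffix after N is empty, so FOLLOW(N) ⊇ FOLLOW(B) = {end}; in C::=N false, N is followed by false with FIRST {false}. Thus FOLLOW(N) = {end, false}.
FOLLOW(S): in S::=end S C false, S is followed by C false with FIRST {end, false, id}; in S::=J S, the suffix after S is empty (adds nothing new); in N::=id S, the suffix after S is empty, so FOLLOW(S) ⊇ FOLLOW(N) = {end, false}. Thus FOLLOW(S) = {$, end, false, id}.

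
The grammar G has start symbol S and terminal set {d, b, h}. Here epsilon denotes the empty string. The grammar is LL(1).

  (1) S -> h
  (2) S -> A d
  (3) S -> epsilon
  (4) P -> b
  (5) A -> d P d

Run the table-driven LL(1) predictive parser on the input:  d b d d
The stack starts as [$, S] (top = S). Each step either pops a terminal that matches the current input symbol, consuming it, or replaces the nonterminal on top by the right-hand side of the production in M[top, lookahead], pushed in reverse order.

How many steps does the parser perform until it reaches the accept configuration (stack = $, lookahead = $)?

step 1: stack=$ S  input=d b d d $  — expand S -> A d
step 2: stack=$ d A  input=d b d d $  — expand A -> d P d
step 3: stack=$ d d P d  input=d b d d $  — match d
step 4: stack=$ d d P  input=b d d $  — expand P -> b
step 5: stack=$ d d b  input=b d d $  — match b
step 6: stack=$ d d  input=d d $  — match d
step 7: stack=$ d  input=d $  — match d
Accept reached after 7 steps.

7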